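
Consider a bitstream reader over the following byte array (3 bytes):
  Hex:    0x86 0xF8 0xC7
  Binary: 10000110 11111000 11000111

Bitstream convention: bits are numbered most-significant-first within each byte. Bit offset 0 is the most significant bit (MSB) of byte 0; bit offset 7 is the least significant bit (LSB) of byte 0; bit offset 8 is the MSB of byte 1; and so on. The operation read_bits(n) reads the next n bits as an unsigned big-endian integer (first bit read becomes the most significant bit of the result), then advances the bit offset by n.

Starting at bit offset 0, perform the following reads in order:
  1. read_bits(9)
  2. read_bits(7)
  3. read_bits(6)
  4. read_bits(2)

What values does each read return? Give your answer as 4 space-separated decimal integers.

Read 1: bits[0:9] width=9 -> value=269 (bin 100001101); offset now 9 = byte 1 bit 1; 15 bits remain
Read 2: bits[9:16] width=7 -> value=120 (bin 1111000); offset now 16 = byte 2 bit 0; 8 bits remain
Read 3: bits[16:22] width=6 -> value=49 (bin 110001); offset now 22 = byte 2 bit 6; 2 bits remain
Read 4: bits[22:24] width=2 -> value=3 (bin 11); offset now 24 = byte 3 bit 0; 0 bits remain

Answer: 269 120 49 3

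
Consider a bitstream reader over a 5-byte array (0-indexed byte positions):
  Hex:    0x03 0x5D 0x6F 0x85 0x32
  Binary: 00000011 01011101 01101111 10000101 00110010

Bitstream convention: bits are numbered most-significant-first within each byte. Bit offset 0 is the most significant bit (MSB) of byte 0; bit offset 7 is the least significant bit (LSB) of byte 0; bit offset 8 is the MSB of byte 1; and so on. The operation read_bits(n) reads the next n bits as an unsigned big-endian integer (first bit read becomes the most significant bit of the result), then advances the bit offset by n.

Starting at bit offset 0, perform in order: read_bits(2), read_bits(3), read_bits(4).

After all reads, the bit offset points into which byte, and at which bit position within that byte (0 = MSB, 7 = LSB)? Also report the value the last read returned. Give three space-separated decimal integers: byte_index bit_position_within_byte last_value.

Read 1: bits[0:2] width=2 -> value=0 (bin 00); offset now 2 = byte 0 bit 2; 38 bits remain
Read 2: bits[2:5] width=3 -> value=0 (bin 000); offset now 5 = byte 0 bit 5; 35 bits remain
Read 3: bits[5:9] width=4 -> value=6 (bin 0110); offset now 9 = byte 1 bit 1; 31 bits remain

Answer: 1 1 6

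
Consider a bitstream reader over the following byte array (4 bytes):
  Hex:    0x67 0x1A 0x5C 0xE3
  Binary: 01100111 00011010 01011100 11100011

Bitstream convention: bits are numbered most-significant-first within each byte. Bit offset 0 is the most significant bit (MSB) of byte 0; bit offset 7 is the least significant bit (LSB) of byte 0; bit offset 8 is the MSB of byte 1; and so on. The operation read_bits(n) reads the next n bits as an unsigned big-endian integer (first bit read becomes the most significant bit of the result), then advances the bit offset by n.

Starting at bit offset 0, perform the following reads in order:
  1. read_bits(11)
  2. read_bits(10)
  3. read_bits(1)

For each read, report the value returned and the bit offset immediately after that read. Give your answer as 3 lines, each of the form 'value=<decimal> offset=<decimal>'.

Read 1: bits[0:11] width=11 -> value=824 (bin 01100111000); offset now 11 = byte 1 bit 3; 21 bits remain
Read 2: bits[11:21] width=10 -> value=843 (bin 1101001011); offset now 21 = byte 2 bit 5; 11 bits remain
Read 3: bits[21:22] width=1 -> value=1 (bin 1); offset now 22 = byte 2 bit 6; 10 bits remain

Answer: value=824 offset=11
value=843 offset=21
value=1 offset=22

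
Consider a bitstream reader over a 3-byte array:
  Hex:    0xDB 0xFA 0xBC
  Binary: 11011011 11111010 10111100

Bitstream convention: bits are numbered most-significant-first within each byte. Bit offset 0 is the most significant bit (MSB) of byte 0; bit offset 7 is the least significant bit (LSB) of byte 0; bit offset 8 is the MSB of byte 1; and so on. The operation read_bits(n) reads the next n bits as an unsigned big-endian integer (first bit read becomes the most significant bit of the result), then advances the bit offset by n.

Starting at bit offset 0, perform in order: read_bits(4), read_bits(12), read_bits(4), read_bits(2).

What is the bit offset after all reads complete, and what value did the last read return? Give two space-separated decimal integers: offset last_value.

Answer: 22 3

Derivation:
Read 1: bits[0:4] width=4 -> value=13 (bin 1101); offset now 4 = byte 0 bit 4; 20 bits remain
Read 2: bits[4:16] width=12 -> value=3066 (bin 101111111010); offset now 16 = byte 2 bit 0; 8 bits remain
Read 3: bits[16:20] width=4 -> value=11 (bin 1011); offset now 20 = byte 2 bit 4; 4 bits remain
Read 4: bits[20:22] width=2 -> value=3 (bin 11); offset now 22 = byte 2 bit 6; 2 bits remain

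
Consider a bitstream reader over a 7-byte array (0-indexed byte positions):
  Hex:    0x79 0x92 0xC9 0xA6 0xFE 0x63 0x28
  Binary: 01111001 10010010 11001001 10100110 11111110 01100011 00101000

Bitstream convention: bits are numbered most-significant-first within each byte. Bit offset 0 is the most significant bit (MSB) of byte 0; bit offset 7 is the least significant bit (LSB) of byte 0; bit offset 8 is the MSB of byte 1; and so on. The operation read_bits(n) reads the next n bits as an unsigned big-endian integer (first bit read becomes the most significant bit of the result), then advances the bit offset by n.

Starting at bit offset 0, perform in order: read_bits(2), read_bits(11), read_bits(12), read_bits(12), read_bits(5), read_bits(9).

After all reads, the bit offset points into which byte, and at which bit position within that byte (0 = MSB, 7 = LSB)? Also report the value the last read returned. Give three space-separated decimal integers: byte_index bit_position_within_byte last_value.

Answer: 6 3 281

Derivation:
Read 1: bits[0:2] width=2 -> value=1 (bin 01); offset now 2 = byte 0 bit 2; 54 bits remain
Read 2: bits[2:13] width=11 -> value=1842 (bin 11100110010); offset now 13 = byte 1 bit 5; 43 bits remain
Read 3: bits[13:25] width=12 -> value=1427 (bin 010110010011); offset now 25 = byte 3 bit 1; 31 bits remain
Read 4: bits[25:37] width=12 -> value=1247 (bin 010011011111); offset now 37 = byte 4 bit 5; 19 bits remain
Read 5: bits[37:42] width=5 -> value=25 (bin 11001); offset now 42 = byte 5 bit 2; 14 bits remain
Read 6: bits[42:51] width=9 -> value=281 (bin 100011001); offset now 51 = byte 6 bit 3; 5 bits remain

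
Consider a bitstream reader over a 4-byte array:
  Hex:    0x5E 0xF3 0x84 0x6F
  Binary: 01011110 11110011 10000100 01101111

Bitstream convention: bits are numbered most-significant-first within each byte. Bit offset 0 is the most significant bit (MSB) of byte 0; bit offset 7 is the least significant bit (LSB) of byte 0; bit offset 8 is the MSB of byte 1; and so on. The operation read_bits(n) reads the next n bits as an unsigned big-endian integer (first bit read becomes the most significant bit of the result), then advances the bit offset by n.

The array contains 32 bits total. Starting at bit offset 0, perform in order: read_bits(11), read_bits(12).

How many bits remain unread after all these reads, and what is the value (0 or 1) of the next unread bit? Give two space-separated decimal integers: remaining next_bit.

Answer: 9 0

Derivation:
Read 1: bits[0:11] width=11 -> value=759 (bin 01011110111); offset now 11 = byte 1 bit 3; 21 bits remain
Read 2: bits[11:23] width=12 -> value=2498 (bin 100111000010); offset now 23 = byte 2 bit 7; 9 bits remain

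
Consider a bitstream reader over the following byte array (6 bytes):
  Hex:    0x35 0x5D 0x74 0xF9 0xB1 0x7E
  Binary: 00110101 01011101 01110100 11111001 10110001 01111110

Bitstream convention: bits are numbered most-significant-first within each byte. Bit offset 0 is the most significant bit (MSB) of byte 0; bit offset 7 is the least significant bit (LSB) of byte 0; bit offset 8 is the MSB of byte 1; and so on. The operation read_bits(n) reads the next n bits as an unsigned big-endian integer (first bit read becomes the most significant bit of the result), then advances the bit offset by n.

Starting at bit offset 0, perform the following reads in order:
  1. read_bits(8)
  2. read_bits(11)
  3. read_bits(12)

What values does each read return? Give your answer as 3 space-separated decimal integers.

Answer: 53 747 2684

Derivation:
Read 1: bits[0:8] width=8 -> value=53 (bin 00110101); offset now 8 = byte 1 bit 0; 40 bits remain
Read 2: bits[8:19] width=11 -> value=747 (bin 01011101011); offset now 19 = byte 2 bit 3; 29 bits remain
Read 3: bits[19:31] width=12 -> value=2684 (bin 101001111100); offset now 31 = byte 3 bit 7; 17 bits remain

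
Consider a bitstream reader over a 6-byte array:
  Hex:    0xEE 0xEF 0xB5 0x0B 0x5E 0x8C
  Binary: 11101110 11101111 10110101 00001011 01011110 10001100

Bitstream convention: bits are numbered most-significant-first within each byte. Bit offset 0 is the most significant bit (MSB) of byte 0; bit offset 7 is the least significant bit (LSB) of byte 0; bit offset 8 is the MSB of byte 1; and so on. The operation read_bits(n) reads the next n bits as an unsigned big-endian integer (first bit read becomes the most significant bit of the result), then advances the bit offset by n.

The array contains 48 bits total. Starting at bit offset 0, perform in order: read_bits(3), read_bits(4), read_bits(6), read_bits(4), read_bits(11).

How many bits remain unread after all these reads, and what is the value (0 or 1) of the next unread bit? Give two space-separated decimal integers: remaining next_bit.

Read 1: bits[0:3] width=3 -> value=7 (bin 111); offset now 3 = byte 0 bit 3; 45 bits remain
Read 2: bits[3:7] width=4 -> value=7 (bin 0111); offset now 7 = byte 0 bit 7; 41 bits remain
Read 3: bits[7:13] width=6 -> value=29 (bin 011101); offset now 13 = byte 1 bit 5; 35 bits remain
Read 4: bits[13:17] width=4 -> value=15 (bin 1111); offset now 17 = byte 2 bit 1; 31 bits remain
Read 5: bits[17:28] width=11 -> value=848 (bin 01101010000); offset now 28 = byte 3 bit 4; 20 bits remain

Answer: 20 1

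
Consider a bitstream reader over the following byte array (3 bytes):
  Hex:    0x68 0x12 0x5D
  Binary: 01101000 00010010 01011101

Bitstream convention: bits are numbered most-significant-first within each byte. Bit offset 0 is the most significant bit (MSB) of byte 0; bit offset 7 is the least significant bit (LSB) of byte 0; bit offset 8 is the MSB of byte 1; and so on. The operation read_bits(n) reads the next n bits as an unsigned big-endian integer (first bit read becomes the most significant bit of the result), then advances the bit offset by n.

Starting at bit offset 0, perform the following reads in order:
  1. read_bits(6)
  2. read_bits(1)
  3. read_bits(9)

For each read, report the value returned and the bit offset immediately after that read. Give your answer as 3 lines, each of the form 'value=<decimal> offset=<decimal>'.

Read 1: bits[0:6] width=6 -> value=26 (bin 011010); offset now 6 = byte 0 bit 6; 18 bits remain
Read 2: bits[6:7] width=1 -> value=0 (bin 0); offset now 7 = byte 0 bit 7; 17 bits remain
Read 3: bits[7:16] width=9 -> value=18 (bin 000010010); offset now 16 = byte 2 bit 0; 8 bits remain

Answer: value=26 offset=6
value=0 offset=7
value=18 offset=16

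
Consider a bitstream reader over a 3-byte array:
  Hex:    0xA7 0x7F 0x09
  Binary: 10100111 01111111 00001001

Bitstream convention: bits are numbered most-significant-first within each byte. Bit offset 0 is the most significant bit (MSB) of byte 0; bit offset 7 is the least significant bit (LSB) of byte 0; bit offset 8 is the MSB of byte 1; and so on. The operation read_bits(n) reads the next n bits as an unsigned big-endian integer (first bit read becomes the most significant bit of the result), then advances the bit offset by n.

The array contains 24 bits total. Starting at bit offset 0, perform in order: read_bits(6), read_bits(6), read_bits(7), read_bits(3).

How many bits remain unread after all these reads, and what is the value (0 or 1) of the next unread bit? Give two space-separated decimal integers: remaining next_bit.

Answer: 2 0

Derivation:
Read 1: bits[0:6] width=6 -> value=41 (bin 101001); offset now 6 = byte 0 bit 6; 18 bits remain
Read 2: bits[6:12] width=6 -> value=55 (bin 110111); offset now 12 = byte 1 bit 4; 12 bits remain
Read 3: bits[12:19] width=7 -> value=120 (bin 1111000); offset now 19 = byte 2 bit 3; 5 bits remain
Read 4: bits[19:22] width=3 -> value=2 (bin 010); offset now 22 = byte 2 bit 6; 2 bits remain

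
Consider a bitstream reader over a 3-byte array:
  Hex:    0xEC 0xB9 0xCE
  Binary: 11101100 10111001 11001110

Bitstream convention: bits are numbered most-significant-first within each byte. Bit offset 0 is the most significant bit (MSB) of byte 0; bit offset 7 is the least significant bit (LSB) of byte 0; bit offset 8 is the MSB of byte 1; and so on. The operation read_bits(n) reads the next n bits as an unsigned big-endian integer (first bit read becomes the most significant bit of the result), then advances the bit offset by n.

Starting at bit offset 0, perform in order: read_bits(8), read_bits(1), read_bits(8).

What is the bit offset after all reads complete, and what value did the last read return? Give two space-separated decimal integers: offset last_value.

Read 1: bits[0:8] width=8 -> value=236 (bin 11101100); offset now 8 = byte 1 bit 0; 16 bits remain
Read 2: bits[8:9] width=1 -> value=1 (bin 1); offset now 9 = byte 1 bit 1; 15 bits remain
Read 3: bits[9:17] width=8 -> value=115 (bin 01110011); offset now 17 = byte 2 bit 1; 7 bits remain

Answer: 17 115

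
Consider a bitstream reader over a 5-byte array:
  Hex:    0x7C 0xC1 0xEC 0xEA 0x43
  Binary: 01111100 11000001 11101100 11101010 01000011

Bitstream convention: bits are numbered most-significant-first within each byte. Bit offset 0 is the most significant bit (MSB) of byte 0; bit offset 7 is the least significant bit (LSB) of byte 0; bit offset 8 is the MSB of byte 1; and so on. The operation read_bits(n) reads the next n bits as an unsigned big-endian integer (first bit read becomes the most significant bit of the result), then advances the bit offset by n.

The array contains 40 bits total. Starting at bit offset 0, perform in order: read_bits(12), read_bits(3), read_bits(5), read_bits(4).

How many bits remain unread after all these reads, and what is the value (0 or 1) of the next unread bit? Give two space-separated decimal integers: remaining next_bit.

Answer: 16 1

Derivation:
Read 1: bits[0:12] width=12 -> value=1996 (bin 011111001100); offset now 12 = byte 1 bit 4; 28 bits remain
Read 2: bits[12:15] width=3 -> value=0 (bin 000); offset now 15 = byte 1 bit 7; 25 bits remain
Read 3: bits[15:20] width=5 -> value=30 (bin 11110); offset now 20 = byte 2 bit 4; 20 bits remain
Read 4: bits[20:24] width=4 -> value=12 (bin 1100); offset now 24 = byte 3 bit 0; 16 bits remain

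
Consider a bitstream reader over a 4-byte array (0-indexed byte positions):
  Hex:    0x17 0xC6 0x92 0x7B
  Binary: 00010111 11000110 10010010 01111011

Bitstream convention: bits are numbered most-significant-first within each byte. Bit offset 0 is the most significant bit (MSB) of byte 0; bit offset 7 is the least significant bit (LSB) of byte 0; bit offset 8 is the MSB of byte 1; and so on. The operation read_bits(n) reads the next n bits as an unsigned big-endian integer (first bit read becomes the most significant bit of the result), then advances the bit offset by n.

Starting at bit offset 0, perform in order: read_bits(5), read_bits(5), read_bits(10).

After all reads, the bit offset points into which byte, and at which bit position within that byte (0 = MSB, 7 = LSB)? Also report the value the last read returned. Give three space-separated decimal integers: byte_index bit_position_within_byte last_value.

Read 1: bits[0:5] width=5 -> value=2 (bin 00010); offset now 5 = byte 0 bit 5; 27 bits remain
Read 2: bits[5:10] width=5 -> value=31 (bin 11111); offset now 10 = byte 1 bit 2; 22 bits remain
Read 3: bits[10:20] width=10 -> value=105 (bin 0001101001); offset now 20 = byte 2 bit 4; 12 bits remain

Answer: 2 4 105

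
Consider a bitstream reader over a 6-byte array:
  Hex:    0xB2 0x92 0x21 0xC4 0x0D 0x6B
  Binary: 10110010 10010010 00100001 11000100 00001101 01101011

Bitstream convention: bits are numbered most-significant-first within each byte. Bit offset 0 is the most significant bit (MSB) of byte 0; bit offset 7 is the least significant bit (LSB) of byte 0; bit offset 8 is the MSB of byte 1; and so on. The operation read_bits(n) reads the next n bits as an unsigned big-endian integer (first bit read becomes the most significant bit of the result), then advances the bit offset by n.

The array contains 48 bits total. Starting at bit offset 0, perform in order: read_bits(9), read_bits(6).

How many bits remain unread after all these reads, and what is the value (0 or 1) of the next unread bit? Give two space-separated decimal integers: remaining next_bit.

Answer: 33 0

Derivation:
Read 1: bits[0:9] width=9 -> value=357 (bin 101100101); offset now 9 = byte 1 bit 1; 39 bits remain
Read 2: bits[9:15] width=6 -> value=9 (bin 001001); offset now 15 = byte 1 bit 7; 33 bits remain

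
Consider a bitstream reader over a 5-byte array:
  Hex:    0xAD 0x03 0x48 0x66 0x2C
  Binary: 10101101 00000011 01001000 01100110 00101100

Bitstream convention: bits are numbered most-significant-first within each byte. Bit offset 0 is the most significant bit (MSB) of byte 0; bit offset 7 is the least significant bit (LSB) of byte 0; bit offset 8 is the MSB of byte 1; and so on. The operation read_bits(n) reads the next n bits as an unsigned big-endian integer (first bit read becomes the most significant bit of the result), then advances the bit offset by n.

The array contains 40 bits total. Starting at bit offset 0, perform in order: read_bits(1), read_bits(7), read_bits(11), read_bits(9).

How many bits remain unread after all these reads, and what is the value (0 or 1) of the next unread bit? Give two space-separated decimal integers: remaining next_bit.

Read 1: bits[0:1] width=1 -> value=1 (bin 1); offset now 1 = byte 0 bit 1; 39 bits remain
Read 2: bits[1:8] width=7 -> value=45 (bin 0101101); offset now 8 = byte 1 bit 0; 32 bits remain
Read 3: bits[8:19] width=11 -> value=26 (bin 00000011010); offset now 19 = byte 2 bit 3; 21 bits remain
Read 4: bits[19:28] width=9 -> value=134 (bin 010000110); offset now 28 = byte 3 bit 4; 12 bits remain

Answer: 12 0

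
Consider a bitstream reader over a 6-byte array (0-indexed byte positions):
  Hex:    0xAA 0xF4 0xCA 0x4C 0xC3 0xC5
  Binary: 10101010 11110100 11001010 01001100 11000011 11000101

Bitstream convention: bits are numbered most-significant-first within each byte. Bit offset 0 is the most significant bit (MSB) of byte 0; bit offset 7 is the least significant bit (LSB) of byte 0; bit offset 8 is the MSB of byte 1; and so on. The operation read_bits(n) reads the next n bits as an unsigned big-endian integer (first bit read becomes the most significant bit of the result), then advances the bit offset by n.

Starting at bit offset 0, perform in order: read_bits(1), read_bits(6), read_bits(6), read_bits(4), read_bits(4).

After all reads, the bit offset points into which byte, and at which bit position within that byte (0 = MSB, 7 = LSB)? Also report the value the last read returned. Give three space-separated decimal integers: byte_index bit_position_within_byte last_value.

Answer: 2 5 9

Derivation:
Read 1: bits[0:1] width=1 -> value=1 (bin 1); offset now 1 = byte 0 bit 1; 47 bits remain
Read 2: bits[1:7] width=6 -> value=21 (bin 010101); offset now 7 = byte 0 bit 7; 41 bits remain
Read 3: bits[7:13] width=6 -> value=30 (bin 011110); offset now 13 = byte 1 bit 5; 35 bits remain
Read 4: bits[13:17] width=4 -> value=9 (bin 1001); offset now 17 = byte 2 bit 1; 31 bits remain
Read 5: bits[17:21] width=4 -> value=9 (bin 1001); offset now 21 = byte 2 bit 5; 27 bits remain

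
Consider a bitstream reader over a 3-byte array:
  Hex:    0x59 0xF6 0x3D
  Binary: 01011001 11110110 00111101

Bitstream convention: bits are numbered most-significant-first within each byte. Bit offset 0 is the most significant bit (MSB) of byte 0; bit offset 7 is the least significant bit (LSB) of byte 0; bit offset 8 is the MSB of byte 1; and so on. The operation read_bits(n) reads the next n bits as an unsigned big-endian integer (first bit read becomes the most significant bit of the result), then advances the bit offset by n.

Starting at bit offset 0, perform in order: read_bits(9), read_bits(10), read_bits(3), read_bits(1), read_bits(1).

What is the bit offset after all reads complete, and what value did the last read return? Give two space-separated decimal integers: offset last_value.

Read 1: bits[0:9] width=9 -> value=179 (bin 010110011); offset now 9 = byte 1 bit 1; 15 bits remain
Read 2: bits[9:19] width=10 -> value=945 (bin 1110110001); offset now 19 = byte 2 bit 3; 5 bits remain
Read 3: bits[19:22] width=3 -> value=7 (bin 111); offset now 22 = byte 2 bit 6; 2 bits remain
Read 4: bits[22:23] width=1 -> value=0 (bin 0); offset now 23 = byte 2 bit 7; 1 bits remain
Read 5: bits[23:24] width=1 -> value=1 (bin 1); offset now 24 = byte 3 bit 0; 0 bits remain

Answer: 24 1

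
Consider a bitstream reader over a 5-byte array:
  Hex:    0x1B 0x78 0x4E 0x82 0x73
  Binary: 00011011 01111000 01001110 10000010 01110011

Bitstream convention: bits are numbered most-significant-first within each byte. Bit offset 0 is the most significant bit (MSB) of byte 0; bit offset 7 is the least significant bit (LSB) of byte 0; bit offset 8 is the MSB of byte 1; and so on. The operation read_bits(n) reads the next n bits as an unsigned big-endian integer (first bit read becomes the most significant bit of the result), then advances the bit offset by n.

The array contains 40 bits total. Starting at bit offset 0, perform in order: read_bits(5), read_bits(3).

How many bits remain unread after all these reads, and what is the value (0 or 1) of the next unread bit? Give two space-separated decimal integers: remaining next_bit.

Read 1: bits[0:5] width=5 -> value=3 (bin 00011); offset now 5 = byte 0 bit 5; 35 bits remain
Read 2: bits[5:8] width=3 -> value=3 (bin 011); offset now 8 = byte 1 bit 0; 32 bits remain

Answer: 32 0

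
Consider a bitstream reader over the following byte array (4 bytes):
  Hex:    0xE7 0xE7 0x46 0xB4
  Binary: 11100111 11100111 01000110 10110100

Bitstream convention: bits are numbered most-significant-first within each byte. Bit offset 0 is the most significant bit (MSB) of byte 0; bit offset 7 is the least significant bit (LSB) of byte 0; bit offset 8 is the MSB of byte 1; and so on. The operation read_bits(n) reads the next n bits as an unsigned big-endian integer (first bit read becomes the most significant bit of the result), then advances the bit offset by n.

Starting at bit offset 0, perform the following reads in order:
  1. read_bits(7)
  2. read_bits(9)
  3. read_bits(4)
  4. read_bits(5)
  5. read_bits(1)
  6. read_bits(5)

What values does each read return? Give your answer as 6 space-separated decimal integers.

Answer: 115 487 4 13 0 26

Derivation:
Read 1: bits[0:7] width=7 -> value=115 (bin 1110011); offset now 7 = byte 0 bit 7; 25 bits remain
Read 2: bits[7:16] width=9 -> value=487 (bin 111100111); offset now 16 = byte 2 bit 0; 16 bits remain
Read 3: bits[16:20] width=4 -> value=4 (bin 0100); offset now 20 = byte 2 bit 4; 12 bits remain
Read 4: bits[20:25] width=5 -> value=13 (bin 01101); offset now 25 = byte 3 bit 1; 7 bits remain
Read 5: bits[25:26] width=1 -> value=0 (bin 0); offset now 26 = byte 3 bit 2; 6 bits remain
Read 6: bits[26:31] width=5 -> value=26 (bin 11010); offset now 31 = byte 3 bit 7; 1 bits remain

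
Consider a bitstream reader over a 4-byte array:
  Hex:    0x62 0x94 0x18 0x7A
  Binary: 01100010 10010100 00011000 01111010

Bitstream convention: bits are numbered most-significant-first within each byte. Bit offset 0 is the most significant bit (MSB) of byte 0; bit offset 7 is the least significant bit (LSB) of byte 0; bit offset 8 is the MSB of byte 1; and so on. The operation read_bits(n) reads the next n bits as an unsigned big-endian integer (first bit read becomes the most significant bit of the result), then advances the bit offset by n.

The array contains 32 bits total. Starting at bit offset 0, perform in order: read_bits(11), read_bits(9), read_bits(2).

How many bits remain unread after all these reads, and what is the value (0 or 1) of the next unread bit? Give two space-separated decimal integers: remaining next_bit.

Answer: 10 0

Derivation:
Read 1: bits[0:11] width=11 -> value=788 (bin 01100010100); offset now 11 = byte 1 bit 3; 21 bits remain
Read 2: bits[11:20] width=9 -> value=321 (bin 101000001); offset now 20 = byte 2 bit 4; 12 bits remain
Read 3: bits[20:22] width=2 -> value=2 (bin 10); offset now 22 = byte 2 bit 6; 10 bits remain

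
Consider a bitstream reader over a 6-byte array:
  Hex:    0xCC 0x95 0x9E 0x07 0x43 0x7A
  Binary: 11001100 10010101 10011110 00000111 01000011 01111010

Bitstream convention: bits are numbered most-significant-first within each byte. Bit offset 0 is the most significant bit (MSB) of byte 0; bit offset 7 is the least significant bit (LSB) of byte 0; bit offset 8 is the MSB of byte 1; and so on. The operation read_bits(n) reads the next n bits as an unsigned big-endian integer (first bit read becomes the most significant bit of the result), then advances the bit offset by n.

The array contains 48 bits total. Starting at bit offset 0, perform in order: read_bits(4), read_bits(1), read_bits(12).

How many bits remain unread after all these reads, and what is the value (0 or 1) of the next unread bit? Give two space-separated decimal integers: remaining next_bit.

Read 1: bits[0:4] width=4 -> value=12 (bin 1100); offset now 4 = byte 0 bit 4; 44 bits remain
Read 2: bits[4:5] width=1 -> value=1 (bin 1); offset now 5 = byte 0 bit 5; 43 bits remain
Read 3: bits[5:17] width=12 -> value=2347 (bin 100100101011); offset now 17 = byte 2 bit 1; 31 bits remain

Answer: 31 0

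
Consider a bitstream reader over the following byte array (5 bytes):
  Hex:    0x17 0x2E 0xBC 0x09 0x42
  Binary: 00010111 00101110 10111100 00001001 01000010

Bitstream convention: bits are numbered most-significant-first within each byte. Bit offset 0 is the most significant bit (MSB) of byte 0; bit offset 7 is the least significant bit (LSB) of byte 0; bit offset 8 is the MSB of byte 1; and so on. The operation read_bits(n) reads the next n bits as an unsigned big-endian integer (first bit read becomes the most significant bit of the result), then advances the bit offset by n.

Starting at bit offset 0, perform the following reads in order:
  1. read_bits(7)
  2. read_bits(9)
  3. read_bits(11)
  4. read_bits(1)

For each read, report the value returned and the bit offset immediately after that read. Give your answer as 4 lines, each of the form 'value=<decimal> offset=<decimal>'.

Answer: value=11 offset=7
value=302 offset=16
value=1504 offset=27
value=0 offset=28

Derivation:
Read 1: bits[0:7] width=7 -> value=11 (bin 0001011); offset now 7 = byte 0 bit 7; 33 bits remain
Read 2: bits[7:16] width=9 -> value=302 (bin 100101110); offset now 16 = byte 2 bit 0; 24 bits remain
Read 3: bits[16:27] width=11 -> value=1504 (bin 10111100000); offset now 27 = byte 3 bit 3; 13 bits remain
Read 4: bits[27:28] width=1 -> value=0 (bin 0); offset now 28 = byte 3 bit 4; 12 bits remain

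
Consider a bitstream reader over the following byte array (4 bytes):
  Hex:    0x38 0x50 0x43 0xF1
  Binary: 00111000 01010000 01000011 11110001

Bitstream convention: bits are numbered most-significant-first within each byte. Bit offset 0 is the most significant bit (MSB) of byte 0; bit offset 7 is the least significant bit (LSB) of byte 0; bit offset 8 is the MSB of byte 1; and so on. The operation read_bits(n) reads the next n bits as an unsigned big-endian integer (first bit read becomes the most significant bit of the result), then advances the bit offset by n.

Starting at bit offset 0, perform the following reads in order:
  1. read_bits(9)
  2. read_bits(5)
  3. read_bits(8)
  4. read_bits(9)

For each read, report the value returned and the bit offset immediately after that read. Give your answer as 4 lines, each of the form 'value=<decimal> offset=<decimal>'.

Read 1: bits[0:9] width=9 -> value=112 (bin 001110000); offset now 9 = byte 1 bit 1; 23 bits remain
Read 2: bits[9:14] width=5 -> value=20 (bin 10100); offset now 14 = byte 1 bit 6; 18 bits remain
Read 3: bits[14:22] width=8 -> value=16 (bin 00010000); offset now 22 = byte 2 bit 6; 10 bits remain
Read 4: bits[22:31] width=9 -> value=504 (bin 111111000); offset now 31 = byte 3 bit 7; 1 bits remain

Answer: value=112 offset=9
value=20 offset=14
value=16 offset=22
value=504 offset=31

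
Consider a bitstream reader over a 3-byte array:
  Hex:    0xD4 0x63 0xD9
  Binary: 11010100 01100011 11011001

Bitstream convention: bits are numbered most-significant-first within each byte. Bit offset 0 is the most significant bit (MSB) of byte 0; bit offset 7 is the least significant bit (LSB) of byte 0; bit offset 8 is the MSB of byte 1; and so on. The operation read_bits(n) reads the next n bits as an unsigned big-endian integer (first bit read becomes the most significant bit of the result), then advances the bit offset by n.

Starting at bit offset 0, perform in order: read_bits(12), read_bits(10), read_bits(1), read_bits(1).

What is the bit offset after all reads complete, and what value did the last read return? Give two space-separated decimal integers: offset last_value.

Read 1: bits[0:12] width=12 -> value=3398 (bin 110101000110); offset now 12 = byte 1 bit 4; 12 bits remain
Read 2: bits[12:22] width=10 -> value=246 (bin 0011110110); offset now 22 = byte 2 bit 6; 2 bits remain
Read 3: bits[22:23] width=1 -> value=0 (bin 0); offset now 23 = byte 2 bit 7; 1 bits remain
Read 4: bits[23:24] width=1 -> value=1 (bin 1); offset now 24 = byte 3 bit 0; 0 bits remain

Answer: 24 1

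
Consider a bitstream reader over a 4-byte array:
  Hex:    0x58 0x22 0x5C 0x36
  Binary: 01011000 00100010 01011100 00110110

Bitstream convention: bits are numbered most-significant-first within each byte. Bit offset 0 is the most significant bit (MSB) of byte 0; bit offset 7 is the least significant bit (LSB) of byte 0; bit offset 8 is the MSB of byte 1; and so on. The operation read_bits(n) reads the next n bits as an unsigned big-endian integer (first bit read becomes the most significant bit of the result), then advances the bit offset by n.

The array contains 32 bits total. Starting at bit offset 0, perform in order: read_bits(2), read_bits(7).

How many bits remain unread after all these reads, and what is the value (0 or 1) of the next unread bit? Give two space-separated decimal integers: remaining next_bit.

Answer: 23 0

Derivation:
Read 1: bits[0:2] width=2 -> value=1 (bin 01); offset now 2 = byte 0 bit 2; 30 bits remain
Read 2: bits[2:9] width=7 -> value=48 (bin 0110000); offset now 9 = byte 1 bit 1; 23 bits remain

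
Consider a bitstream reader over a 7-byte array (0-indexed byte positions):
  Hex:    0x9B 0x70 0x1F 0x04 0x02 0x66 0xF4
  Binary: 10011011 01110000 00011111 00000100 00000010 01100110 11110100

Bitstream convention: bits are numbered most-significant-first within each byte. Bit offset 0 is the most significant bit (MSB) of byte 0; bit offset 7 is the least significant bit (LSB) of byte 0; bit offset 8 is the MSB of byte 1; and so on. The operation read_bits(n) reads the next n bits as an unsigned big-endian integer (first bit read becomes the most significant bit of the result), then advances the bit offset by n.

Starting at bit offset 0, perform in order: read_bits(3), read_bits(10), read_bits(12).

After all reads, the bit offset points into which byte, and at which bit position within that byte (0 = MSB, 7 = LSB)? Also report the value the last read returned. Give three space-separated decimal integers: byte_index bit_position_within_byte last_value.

Read 1: bits[0:3] width=3 -> value=4 (bin 100); offset now 3 = byte 0 bit 3; 53 bits remain
Read 2: bits[3:13] width=10 -> value=878 (bin 1101101110); offset now 13 = byte 1 bit 5; 43 bits remain
Read 3: bits[13:25] width=12 -> value=62 (bin 000000111110); offset now 25 = byte 3 bit 1; 31 bits remain

Answer: 3 1 62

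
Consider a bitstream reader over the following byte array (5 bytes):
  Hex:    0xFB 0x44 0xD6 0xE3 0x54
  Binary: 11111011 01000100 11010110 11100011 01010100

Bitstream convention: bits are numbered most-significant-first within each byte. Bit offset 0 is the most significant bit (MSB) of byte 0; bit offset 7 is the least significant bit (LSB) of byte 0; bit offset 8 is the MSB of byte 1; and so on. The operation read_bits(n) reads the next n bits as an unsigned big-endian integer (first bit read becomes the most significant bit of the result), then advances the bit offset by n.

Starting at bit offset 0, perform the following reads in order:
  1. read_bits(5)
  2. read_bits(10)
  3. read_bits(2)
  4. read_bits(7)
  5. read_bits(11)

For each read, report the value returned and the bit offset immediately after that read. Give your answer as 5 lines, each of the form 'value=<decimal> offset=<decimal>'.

Read 1: bits[0:5] width=5 -> value=31 (bin 11111); offset now 5 = byte 0 bit 5; 35 bits remain
Read 2: bits[5:15] width=10 -> value=418 (bin 0110100010); offset now 15 = byte 1 bit 7; 25 bits remain
Read 3: bits[15:17] width=2 -> value=1 (bin 01); offset now 17 = byte 2 bit 1; 23 bits remain
Read 4: bits[17:24] width=7 -> value=86 (bin 1010110); offset now 24 = byte 3 bit 0; 16 bits remain
Read 5: bits[24:35] width=11 -> value=1818 (bin 11100011010); offset now 35 = byte 4 bit 3; 5 bits remain

Answer: value=31 offset=5
value=418 offset=15
value=1 offset=17
value=86 offset=24
value=1818 offset=35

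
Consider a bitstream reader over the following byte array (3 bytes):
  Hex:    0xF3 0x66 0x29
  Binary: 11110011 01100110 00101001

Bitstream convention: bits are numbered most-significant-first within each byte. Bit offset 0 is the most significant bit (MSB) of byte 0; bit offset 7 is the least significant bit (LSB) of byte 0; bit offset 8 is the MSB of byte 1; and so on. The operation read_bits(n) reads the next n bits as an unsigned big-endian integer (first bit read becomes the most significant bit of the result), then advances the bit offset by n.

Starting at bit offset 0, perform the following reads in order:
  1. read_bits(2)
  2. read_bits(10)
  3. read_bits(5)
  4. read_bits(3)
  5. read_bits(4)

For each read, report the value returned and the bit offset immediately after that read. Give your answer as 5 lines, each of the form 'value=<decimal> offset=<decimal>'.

Read 1: bits[0:2] width=2 -> value=3 (bin 11); offset now 2 = byte 0 bit 2; 22 bits remain
Read 2: bits[2:12] width=10 -> value=822 (bin 1100110110); offset now 12 = byte 1 bit 4; 12 bits remain
Read 3: bits[12:17] width=5 -> value=12 (bin 01100); offset now 17 = byte 2 bit 1; 7 bits remain
Read 4: bits[17:20] width=3 -> value=2 (bin 010); offset now 20 = byte 2 bit 4; 4 bits remain
Read 5: bits[20:24] width=4 -> value=9 (bin 1001); offset now 24 = byte 3 bit 0; 0 bits remain

Answer: value=3 offset=2
value=822 offset=12
value=12 offset=17
value=2 offset=20
value=9 offset=24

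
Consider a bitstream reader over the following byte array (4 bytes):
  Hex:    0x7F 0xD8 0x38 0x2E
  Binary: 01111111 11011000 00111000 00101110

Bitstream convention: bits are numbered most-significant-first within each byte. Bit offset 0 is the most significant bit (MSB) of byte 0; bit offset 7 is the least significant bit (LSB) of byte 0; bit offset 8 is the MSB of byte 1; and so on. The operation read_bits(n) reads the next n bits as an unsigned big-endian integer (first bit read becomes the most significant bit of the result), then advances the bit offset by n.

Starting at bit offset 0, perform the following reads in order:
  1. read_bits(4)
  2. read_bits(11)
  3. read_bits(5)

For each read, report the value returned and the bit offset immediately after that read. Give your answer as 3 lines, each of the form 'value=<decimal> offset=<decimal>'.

Answer: value=7 offset=4
value=2028 offset=15
value=3 offset=20

Derivation:
Read 1: bits[0:4] width=4 -> value=7 (bin 0111); offset now 4 = byte 0 bit 4; 28 bits remain
Read 2: bits[4:15] width=11 -> value=2028 (bin 11111101100); offset now 15 = byte 1 bit 7; 17 bits remain
Read 3: bits[15:20] width=5 -> value=3 (bin 00011); offset now 20 = byte 2 bit 4; 12 bits remain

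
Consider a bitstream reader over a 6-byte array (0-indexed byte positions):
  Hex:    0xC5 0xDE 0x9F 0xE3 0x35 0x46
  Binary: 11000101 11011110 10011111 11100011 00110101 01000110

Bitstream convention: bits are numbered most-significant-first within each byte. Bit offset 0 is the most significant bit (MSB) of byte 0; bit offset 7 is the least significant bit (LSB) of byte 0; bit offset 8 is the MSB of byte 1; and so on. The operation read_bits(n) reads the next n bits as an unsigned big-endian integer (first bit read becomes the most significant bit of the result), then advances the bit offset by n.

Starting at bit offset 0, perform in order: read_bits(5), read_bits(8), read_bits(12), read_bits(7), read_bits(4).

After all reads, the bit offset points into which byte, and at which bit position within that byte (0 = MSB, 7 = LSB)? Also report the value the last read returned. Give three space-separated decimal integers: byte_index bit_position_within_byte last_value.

Answer: 4 4 3

Derivation:
Read 1: bits[0:5] width=5 -> value=24 (bin 11000); offset now 5 = byte 0 bit 5; 43 bits remain
Read 2: bits[5:13] width=8 -> value=187 (bin 10111011); offset now 13 = byte 1 bit 5; 35 bits remain
Read 3: bits[13:25] width=12 -> value=3391 (bin 110100111111); offset now 25 = byte 3 bit 1; 23 bits remain
Read 4: bits[25:32] width=7 -> value=99 (bin 1100011); offset now 32 = byte 4 bit 0; 16 bits remain
Read 5: bits[32:36] width=4 -> value=3 (bin 0011); offset now 36 = byte 4 bit 4; 12 bits remain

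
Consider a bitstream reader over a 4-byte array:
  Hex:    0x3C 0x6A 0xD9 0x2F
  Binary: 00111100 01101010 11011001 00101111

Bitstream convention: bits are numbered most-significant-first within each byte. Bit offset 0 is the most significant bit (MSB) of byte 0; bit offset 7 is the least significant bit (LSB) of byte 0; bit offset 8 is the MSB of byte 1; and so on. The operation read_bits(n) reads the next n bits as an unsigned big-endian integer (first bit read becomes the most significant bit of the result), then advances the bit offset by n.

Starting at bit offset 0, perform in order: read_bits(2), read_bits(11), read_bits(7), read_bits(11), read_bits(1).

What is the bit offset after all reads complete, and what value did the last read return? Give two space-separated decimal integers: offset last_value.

Answer: 32 1

Derivation:
Read 1: bits[0:2] width=2 -> value=0 (bin 00); offset now 2 = byte 0 bit 2; 30 bits remain
Read 2: bits[2:13] width=11 -> value=1933 (bin 11110001101); offset now 13 = byte 1 bit 5; 19 bits remain
Read 3: bits[13:20] width=7 -> value=45 (bin 0101101); offset now 20 = byte 2 bit 4; 12 bits remain
Read 4: bits[20:31] width=11 -> value=1175 (bin 10010010111); offset now 31 = byte 3 bit 7; 1 bits remain
Read 5: bits[31:32] width=1 -> value=1 (bin 1); offset now 32 = byte 4 bit 0; 0 bits remain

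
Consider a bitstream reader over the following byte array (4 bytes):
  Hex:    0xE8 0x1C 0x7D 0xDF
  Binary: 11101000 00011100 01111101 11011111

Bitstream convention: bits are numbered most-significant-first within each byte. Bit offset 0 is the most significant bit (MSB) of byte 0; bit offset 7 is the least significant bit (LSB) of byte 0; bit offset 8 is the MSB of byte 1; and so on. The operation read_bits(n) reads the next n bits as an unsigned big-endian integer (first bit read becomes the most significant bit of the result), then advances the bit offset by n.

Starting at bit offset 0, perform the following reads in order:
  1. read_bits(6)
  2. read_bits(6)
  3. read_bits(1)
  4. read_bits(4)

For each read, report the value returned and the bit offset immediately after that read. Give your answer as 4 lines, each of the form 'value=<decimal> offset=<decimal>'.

Answer: value=58 offset=6
value=1 offset=12
value=1 offset=13
value=8 offset=17

Derivation:
Read 1: bits[0:6] width=6 -> value=58 (bin 111010); offset now 6 = byte 0 bit 6; 26 bits remain
Read 2: bits[6:12] width=6 -> value=1 (bin 000001); offset now 12 = byte 1 bit 4; 20 bits remain
Read 3: bits[12:13] width=1 -> value=1 (bin 1); offset now 13 = byte 1 bit 5; 19 bits remain
Read 4: bits[13:17] width=4 -> value=8 (bin 1000); offset now 17 = byte 2 bit 1; 15 bits remain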